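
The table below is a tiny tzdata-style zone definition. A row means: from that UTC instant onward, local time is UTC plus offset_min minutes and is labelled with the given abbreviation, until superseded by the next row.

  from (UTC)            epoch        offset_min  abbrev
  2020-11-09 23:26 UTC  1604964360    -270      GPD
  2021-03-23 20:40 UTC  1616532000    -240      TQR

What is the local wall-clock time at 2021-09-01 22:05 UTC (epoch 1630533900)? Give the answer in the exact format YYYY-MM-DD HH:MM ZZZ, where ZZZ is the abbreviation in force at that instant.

2021-09-01 18:05 TQR

Query: 2021-09-01 22:05 UTC
Rule 2/2 (TQR, -04:00): 2021-03-23 20:40 UTC ≤ query < +∞
22·60 + 5 - 240 = 1085 min
1085 = 0·1440 + 1085; 1085 = 18·60 + 5 → 18:05, same day
→ 2021-09-01 18:05 TQR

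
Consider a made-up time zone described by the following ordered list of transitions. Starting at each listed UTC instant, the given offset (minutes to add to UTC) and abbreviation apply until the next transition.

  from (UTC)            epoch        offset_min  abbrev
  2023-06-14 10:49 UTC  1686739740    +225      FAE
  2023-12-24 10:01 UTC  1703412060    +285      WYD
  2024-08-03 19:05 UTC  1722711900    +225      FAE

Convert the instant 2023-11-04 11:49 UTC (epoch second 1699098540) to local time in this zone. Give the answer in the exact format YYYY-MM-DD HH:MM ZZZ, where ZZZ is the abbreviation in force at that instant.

Query: 2023-11-04 11:49 UTC
Rule 1/3 (FAE, +03:45): 2023-06-14 10:49 UTC ≤ query < 2023-12-24 10:01 UTC
11·60 + 49 + 225 = 934 min
934 = 0·1440 + 934; 934 = 15·60 + 34 → 15:34, same day
→ 2023-11-04 15:34 FAE

2023-11-04 15:34 FAE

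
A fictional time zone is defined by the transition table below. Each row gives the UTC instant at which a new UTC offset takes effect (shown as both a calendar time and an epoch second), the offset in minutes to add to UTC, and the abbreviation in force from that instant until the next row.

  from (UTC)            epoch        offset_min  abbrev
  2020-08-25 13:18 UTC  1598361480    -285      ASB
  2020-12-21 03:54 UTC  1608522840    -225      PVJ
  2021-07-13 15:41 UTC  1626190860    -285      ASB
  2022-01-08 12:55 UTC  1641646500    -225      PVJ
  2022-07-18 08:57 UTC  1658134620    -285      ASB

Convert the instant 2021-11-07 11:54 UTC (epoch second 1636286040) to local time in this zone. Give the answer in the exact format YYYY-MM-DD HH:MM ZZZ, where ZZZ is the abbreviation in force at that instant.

Query: 2021-11-07 11:54 UTC
Rule 3/5 (ASB, -04:45): 2021-07-13 15:41 UTC ≤ query < 2022-01-08 12:55 UTC
11·60 + 54 - 285 = 429 min
429 = 0·1440 + 429; 429 = 7·60 + 9 → 07:09, same day
→ 2021-11-07 07:09 ASB

2021-11-07 07:09 ASB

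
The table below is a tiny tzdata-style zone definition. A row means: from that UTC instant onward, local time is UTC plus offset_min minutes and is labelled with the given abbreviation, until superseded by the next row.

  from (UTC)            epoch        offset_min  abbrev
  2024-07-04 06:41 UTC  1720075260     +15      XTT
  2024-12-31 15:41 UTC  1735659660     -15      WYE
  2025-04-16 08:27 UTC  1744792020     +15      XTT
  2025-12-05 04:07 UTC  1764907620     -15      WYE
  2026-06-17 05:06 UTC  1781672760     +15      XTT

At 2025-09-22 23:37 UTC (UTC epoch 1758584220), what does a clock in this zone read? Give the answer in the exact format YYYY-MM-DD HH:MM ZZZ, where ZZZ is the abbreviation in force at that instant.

Query: 2025-09-22 23:37 UTC
Rule 3/5 (XTT, +00:15): 2025-04-16 08:27 UTC ≤ query < 2025-12-05 04:07 UTC
23·60 + 37 + 15 = 1432 min
1432 = 0·1440 + 1432; 1432 = 23·60 + 52 → 23:52, same day
→ 2025-09-22 23:52 XTT

2025-09-22 23:52 XTT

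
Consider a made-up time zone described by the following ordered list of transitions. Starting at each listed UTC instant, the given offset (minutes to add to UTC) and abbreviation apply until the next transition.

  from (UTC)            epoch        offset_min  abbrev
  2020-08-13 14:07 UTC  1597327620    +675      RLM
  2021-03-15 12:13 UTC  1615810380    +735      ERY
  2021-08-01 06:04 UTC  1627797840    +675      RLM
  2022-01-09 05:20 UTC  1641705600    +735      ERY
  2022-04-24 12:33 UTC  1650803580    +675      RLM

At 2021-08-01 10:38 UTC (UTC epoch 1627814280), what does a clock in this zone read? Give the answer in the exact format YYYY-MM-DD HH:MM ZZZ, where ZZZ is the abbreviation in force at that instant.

2021-08-01 21:53 RLM

Query: 2021-08-01 10:38 UTC
Rule 3/5 (RLM, +11:15): 2021-08-01 06:04 UTC ≤ query < 2022-01-09 05:20 UTC
10·60 + 38 + 675 = 1313 min
1313 = 0·1440 + 1313; 1313 = 21·60 + 53 → 21:53, same day
→ 2021-08-01 21:53 RLM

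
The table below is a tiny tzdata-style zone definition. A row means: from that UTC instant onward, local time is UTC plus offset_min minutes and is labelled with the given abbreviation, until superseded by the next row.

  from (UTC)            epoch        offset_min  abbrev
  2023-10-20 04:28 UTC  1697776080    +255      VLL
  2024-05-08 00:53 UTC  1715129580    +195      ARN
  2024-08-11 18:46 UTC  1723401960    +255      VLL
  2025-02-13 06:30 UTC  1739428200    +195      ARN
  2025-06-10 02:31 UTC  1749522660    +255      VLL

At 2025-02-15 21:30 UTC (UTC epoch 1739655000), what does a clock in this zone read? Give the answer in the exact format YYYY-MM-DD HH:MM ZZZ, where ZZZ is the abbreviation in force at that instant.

Query: 2025-02-15 21:30 UTC
Rule 4/5 (ARN, +03:15): 2025-02-13 06:30 UTC ≤ query < 2025-06-10 02:31 UTC
21·60 + 30 + 195 = 1485 min
1485 = 1·1440 + 45; 45 = 0·60 + 45 → 00:45, 2025-02-15 + 1 day = 2025-02-16
→ 2025-02-16 00:45 ARN

2025-02-16 00:45 ARN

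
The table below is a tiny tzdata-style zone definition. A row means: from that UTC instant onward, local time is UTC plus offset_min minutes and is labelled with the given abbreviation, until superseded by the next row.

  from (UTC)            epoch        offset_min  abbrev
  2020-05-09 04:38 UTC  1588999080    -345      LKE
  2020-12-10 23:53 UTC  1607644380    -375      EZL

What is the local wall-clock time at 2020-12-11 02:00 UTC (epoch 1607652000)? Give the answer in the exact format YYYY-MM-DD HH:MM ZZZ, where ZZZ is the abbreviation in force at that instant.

2020-12-10 19:45 EZL

Query: 2020-12-11 02:00 UTC
Rule 2/2 (EZL, -06:15): 2020-12-10 23:53 UTC ≤ query < +∞
2·60 + 0 - 375 = -255 min
-255 = -1·1440 + 1185; 1185 = 19·60 + 45 → 19:45, 2020-12-11 - 1 day = 2020-12-10
→ 2020-12-10 19:45 EZL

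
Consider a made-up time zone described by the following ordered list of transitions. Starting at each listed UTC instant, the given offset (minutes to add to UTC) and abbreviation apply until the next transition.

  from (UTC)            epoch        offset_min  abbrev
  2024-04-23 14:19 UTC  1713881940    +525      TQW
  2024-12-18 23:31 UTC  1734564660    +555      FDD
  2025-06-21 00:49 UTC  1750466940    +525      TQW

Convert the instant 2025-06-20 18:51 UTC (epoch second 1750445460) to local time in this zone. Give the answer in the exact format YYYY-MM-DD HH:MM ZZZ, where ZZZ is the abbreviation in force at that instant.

Query: 2025-06-20 18:51 UTC
Rule 2/3 (FDD, +09:15): 2024-12-18 23:31 UTC ≤ query < 2025-06-21 00:49 UTC
18·60 + 51 + 555 = 1686 min
1686 = 1·1440 + 246; 246 = 4·60 + 6 → 04:06, 2025-06-20 + 1 day = 2025-06-21
→ 2025-06-21 04:06 FDD

2025-06-21 04:06 FDD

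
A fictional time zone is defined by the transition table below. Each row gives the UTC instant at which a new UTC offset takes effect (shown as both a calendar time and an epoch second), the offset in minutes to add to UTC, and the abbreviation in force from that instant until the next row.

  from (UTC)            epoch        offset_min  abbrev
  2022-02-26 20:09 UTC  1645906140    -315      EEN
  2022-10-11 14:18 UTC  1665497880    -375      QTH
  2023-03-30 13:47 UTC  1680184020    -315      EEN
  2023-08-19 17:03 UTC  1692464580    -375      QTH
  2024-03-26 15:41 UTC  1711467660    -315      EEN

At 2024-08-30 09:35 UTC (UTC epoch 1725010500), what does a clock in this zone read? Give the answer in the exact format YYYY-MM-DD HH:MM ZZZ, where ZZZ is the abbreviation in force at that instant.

2024-08-30 04:20 EEN

Query: 2024-08-30 09:35 UTC
Rule 5/5 (EEN, -05:15): 2024-03-26 15:41 UTC ≤ query < +∞
9·60 + 35 - 315 = 260 min
260 = 0·1440 + 260; 260 = 4·60 + 20 → 04:20, same day
→ 2024-08-30 04:20 EEN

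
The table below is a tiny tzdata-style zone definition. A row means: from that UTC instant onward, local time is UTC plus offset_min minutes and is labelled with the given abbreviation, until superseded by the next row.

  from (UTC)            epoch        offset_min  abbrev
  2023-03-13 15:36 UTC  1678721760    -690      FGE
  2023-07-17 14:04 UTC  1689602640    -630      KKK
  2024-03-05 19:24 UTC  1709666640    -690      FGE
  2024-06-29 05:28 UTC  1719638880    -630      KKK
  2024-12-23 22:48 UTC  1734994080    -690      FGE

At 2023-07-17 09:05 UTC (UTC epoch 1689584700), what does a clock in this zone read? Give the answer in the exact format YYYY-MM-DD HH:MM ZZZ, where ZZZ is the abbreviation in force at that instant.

2023-07-16 21:35 FGE

Query: 2023-07-17 09:05 UTC
Rule 1/5 (FGE, -11:30): 2023-03-13 15:36 UTC ≤ query < 2023-07-17 14:04 UTC
9·60 + 5 - 690 = -145 min
-145 = -1·1440 + 1295; 1295 = 21·60 + 35 → 21:35, 2023-07-17 - 1 day = 2023-07-16
→ 2023-07-16 21:35 FGE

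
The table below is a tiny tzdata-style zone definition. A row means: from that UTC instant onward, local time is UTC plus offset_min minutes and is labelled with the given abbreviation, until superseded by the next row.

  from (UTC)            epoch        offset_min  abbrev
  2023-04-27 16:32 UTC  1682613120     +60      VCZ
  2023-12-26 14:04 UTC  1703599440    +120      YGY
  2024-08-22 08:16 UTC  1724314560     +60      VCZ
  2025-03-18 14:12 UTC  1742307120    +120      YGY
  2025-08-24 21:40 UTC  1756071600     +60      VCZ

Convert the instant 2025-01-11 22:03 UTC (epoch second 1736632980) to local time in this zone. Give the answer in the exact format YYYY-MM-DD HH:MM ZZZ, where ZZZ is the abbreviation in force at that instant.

Query: 2025-01-11 22:03 UTC
Rule 3/5 (VCZ, +01:00): 2024-08-22 08:16 UTC ≤ query < 2025-03-18 14:12 UTC
22·60 + 3 + 60 = 1383 min
1383 = 0·1440 + 1383; 1383 = 23·60 + 3 → 23:03, same day
→ 2025-01-11 23:03 VCZ

2025-01-11 23:03 VCZ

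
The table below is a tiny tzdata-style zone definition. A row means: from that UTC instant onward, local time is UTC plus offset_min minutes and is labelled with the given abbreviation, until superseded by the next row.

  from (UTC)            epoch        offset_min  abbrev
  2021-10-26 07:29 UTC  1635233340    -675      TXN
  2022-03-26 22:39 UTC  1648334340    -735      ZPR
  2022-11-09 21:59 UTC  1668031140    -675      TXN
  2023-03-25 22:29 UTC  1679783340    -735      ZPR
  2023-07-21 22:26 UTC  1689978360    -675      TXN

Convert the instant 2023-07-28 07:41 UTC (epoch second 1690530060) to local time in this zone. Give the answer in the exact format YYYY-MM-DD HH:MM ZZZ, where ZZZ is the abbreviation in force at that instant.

Query: 2023-07-28 07:41 UTC
Rule 5/5 (TXN, -11:15): 2023-07-21 22:26 UTC ≤ query < +∞
7·60 + 41 - 675 = -214 min
-214 = -1·1440 + 1226; 1226 = 20·60 + 26 → 20:26, 2023-07-28 - 1 day = 2023-07-27
→ 2023-07-27 20:26 TXN

2023-07-27 20:26 TXN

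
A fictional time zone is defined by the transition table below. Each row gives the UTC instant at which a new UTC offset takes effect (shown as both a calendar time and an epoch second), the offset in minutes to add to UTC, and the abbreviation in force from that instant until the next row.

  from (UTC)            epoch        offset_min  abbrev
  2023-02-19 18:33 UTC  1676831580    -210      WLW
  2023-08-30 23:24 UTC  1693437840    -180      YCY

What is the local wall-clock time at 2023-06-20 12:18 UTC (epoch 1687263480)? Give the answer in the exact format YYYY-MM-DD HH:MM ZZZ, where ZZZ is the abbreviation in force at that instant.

Query: 2023-06-20 12:18 UTC
Rule 1/2 (WLW, -03:30): 2023-02-19 18:33 UTC ≤ query < 2023-08-30 23:24 UTC
12·60 + 18 - 210 = 528 min
528 = 0·1440 + 528; 528 = 8·60 + 48 → 08:48, same day
→ 2023-06-20 08:48 WLW

2023-06-20 08:48 WLW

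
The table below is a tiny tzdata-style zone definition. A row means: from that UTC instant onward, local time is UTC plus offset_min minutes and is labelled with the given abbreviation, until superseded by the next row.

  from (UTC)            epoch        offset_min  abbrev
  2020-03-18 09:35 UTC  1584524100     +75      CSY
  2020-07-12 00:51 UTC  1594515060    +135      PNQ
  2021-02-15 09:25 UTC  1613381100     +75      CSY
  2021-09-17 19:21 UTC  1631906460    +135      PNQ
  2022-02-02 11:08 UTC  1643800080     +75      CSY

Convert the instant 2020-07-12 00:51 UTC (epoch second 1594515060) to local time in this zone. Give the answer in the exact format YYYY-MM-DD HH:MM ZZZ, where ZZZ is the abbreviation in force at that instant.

Query: 2020-07-12 00:51 UTC
Rule 2/5 (PNQ, +02:15): 2020-07-12 00:51 UTC ≤ query < 2021-02-15 09:25 UTC
0·60 + 51 + 135 = 186 min
186 = 0·1440 + 186; 186 = 3·60 + 6 → 03:06, same day
→ 2020-07-12 03:06 PNQ

2020-07-12 03:06 PNQ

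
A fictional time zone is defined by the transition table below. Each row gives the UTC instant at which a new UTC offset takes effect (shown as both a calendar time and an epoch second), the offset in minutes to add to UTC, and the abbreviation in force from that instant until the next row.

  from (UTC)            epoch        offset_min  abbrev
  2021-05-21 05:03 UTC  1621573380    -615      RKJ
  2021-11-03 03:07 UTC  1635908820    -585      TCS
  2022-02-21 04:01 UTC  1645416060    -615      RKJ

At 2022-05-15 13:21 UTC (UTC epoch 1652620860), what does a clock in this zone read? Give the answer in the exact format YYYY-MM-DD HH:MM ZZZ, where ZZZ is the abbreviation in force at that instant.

2022-05-15 03:06 RKJ

Query: 2022-05-15 13:21 UTC
Rule 3/3 (RKJ, -10:15): 2022-02-21 04:01 UTC ≤ query < +∞
13·60 + 21 - 615 = 186 min
186 = 0·1440 + 186; 186 = 3·60 + 6 → 03:06, same day
→ 2022-05-15 03:06 RKJ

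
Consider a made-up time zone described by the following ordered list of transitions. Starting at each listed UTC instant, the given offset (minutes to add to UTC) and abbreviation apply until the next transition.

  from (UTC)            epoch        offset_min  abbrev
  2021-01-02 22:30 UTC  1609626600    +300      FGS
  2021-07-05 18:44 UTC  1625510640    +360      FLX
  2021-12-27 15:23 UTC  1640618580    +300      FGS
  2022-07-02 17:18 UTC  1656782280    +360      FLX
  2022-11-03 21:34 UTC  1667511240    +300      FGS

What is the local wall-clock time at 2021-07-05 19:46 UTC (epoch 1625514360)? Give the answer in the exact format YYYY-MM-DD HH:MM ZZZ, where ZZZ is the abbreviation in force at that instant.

Query: 2021-07-05 19:46 UTC
Rule 2/5 (FLX, +06:00): 2021-07-05 18:44 UTC ≤ query < 2021-12-27 15:23 UTC
19·60 + 46 + 360 = 1546 min
1546 = 1·1440 + 106; 106 = 1·60 + 46 → 01:46, 2021-07-05 + 1 day = 2021-07-06
→ 2021-07-06 01:46 FLX

2021-07-06 01:46 FLX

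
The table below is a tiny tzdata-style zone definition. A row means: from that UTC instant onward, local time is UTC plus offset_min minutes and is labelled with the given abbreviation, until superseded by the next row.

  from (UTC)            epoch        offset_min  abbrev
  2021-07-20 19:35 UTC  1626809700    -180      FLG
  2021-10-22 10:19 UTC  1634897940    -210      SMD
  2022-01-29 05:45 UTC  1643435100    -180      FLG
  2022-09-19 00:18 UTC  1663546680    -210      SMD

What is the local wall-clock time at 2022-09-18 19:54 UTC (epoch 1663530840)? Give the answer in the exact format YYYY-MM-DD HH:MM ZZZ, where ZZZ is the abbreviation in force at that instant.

Query: 2022-09-18 19:54 UTC
Rule 3/4 (FLG, -03:00): 2022-01-29 05:45 UTC ≤ query < 2022-09-19 00:18 UTC
19·60 + 54 - 180 = 1014 min
1014 = 0·1440 + 1014; 1014 = 16·60 + 54 → 16:54, same day
→ 2022-09-18 16:54 FLG

2022-09-18 16:54 FLG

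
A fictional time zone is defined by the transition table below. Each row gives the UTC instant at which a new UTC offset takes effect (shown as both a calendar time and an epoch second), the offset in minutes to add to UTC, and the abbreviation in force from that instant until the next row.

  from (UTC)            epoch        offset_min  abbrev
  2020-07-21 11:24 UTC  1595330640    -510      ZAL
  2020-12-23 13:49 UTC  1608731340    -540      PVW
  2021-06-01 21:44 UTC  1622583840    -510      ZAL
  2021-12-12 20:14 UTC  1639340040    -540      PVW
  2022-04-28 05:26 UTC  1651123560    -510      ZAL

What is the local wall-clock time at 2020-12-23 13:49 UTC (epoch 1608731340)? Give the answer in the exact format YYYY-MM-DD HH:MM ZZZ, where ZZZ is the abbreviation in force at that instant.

Query: 2020-12-23 13:49 UTC
Rule 2/5 (PVW, -09:00): 2020-12-23 13:49 UTC ≤ query < 2021-06-01 21:44 UTC
13·60 + 49 - 540 = 289 min
289 = 0·1440 + 289; 289 = 4·60 + 49 → 04:49, same day
→ 2020-12-23 04:49 PVW

2020-12-23 04:49 PVW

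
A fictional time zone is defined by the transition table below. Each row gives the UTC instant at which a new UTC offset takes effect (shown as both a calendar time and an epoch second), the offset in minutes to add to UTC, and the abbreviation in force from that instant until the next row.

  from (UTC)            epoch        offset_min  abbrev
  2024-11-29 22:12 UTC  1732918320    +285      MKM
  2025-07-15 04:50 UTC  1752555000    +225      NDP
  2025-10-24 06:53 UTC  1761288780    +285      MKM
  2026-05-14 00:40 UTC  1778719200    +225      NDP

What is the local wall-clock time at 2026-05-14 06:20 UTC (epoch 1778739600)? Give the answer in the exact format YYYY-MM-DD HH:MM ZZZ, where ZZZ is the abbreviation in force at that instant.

2026-05-14 10:05 NDP

Query: 2026-05-14 06:20 UTC
Rule 4/4 (NDP, +03:45): 2026-05-14 00:40 UTC ≤ query < +∞
6·60 + 20 + 225 = 605 min
605 = 0·1440 + 605; 605 = 10·60 + 5 → 10:05, same day
→ 2026-05-14 10:05 NDP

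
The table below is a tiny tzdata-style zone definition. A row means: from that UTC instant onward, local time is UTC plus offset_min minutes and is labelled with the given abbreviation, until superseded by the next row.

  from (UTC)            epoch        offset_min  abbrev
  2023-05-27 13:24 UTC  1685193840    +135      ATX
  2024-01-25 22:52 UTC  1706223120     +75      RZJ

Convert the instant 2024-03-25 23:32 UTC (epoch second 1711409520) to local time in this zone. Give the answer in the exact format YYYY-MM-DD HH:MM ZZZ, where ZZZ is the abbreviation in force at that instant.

2024-03-26 00:47 RZJ

Query: 2024-03-25 23:32 UTC
Rule 2/2 (RZJ, +01:15): 2024-01-25 22:52 UTC ≤ query < +∞
23·60 + 32 + 75 = 1487 min
1487 = 1·1440 + 47; 47 = 0·60 + 47 → 00:47, 2024-03-25 + 1 day = 2024-03-26
→ 2024-03-26 00:47 RZJ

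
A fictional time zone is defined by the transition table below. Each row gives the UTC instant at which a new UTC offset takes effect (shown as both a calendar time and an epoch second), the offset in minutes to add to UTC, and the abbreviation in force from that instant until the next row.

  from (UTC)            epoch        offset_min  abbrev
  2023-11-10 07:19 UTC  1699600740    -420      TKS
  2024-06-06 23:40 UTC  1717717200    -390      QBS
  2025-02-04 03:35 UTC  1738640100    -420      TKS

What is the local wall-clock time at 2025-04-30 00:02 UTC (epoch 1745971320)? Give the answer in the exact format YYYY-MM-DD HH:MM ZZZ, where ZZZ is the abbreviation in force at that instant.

2025-04-29 17:02 TKS

Query: 2025-04-30 00:02 UTC
Rule 3/3 (TKS, -07:00): 2025-02-04 03:35 UTC ≤ query < +∞
0·60 + 2 - 420 = -418 min
-418 = -1·1440 + 1022; 1022 = 17·60 + 2 → 17:02, 2025-04-30 - 1 day = 2025-04-29
→ 2025-04-29 17:02 TKS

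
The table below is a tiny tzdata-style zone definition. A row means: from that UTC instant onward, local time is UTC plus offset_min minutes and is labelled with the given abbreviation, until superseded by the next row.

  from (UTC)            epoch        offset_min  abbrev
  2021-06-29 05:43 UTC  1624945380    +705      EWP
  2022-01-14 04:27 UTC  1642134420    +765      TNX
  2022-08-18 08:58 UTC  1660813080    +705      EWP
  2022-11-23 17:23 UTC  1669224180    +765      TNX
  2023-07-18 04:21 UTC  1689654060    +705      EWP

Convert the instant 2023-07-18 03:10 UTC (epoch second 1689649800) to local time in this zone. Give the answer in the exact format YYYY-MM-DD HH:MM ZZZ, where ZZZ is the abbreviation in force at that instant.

2023-07-18 15:55 TNX

Query: 2023-07-18 03:10 UTC
Rule 4/5 (TNX, +12:45): 2022-11-23 17:23 UTC ≤ query < 2023-07-18 04:21 UTC
3·60 + 10 + 765 = 955 min
955 = 0·1440 + 955; 955 = 15·60 + 55 → 15:55, same day
→ 2023-07-18 15:55 TNX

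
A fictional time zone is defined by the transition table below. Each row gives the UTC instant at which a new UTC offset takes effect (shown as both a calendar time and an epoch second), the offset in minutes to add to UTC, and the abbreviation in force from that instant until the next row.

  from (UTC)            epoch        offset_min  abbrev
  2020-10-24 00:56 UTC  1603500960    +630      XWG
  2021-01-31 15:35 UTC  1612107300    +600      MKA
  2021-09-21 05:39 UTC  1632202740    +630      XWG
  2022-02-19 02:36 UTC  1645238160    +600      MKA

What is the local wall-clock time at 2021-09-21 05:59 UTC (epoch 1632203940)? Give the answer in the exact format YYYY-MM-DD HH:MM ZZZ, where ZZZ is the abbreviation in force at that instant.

Query: 2021-09-21 05:59 UTC
Rule 3/4 (XWG, +10:30): 2021-09-21 05:39 UTC ≤ query < 2022-02-19 02:36 UTC
5·60 + 59 + 630 = 989 min
989 = 0·1440 + 989; 989 = 16·60 + 29 → 16:29, same day
→ 2021-09-21 16:29 XWG

2021-09-21 16:29 XWG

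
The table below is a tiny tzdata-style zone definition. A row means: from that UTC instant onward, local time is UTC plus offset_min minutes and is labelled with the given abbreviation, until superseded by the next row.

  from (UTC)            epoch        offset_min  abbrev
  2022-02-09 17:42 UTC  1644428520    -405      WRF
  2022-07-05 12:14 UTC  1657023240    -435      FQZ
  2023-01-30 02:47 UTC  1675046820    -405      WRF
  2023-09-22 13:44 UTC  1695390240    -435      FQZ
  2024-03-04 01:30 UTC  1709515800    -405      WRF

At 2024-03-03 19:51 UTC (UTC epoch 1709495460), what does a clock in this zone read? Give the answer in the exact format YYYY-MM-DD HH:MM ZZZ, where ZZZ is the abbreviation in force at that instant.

2024-03-03 12:36 FQZ

Query: 2024-03-03 19:51 UTC
Rule 4/5 (FQZ, -07:15): 2023-09-22 13:44 UTC ≤ query < 2024-03-04 01:30 UTC
19·60 + 51 - 435 = 756 min
756 = 0·1440 + 756; 756 = 12·60 + 36 → 12:36, same day
→ 2024-03-03 12:36 FQZ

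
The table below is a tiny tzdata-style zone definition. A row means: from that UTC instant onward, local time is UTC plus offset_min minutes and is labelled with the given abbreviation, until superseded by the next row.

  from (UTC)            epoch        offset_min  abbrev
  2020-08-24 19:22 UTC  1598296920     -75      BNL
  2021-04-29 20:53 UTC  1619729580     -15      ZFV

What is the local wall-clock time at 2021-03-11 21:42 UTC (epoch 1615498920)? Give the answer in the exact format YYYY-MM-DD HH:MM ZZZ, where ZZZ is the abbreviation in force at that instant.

2021-03-11 20:27 BNL

Query: 2021-03-11 21:42 UTC
Rule 1/2 (BNL, -01:15): 2020-08-24 19:22 UTC ≤ query < 2021-04-29 20:53 UTC
21·60 + 42 - 75 = 1227 min
1227 = 0·1440 + 1227; 1227 = 20·60 + 27 → 20:27, same day
→ 2021-03-11 20:27 BNL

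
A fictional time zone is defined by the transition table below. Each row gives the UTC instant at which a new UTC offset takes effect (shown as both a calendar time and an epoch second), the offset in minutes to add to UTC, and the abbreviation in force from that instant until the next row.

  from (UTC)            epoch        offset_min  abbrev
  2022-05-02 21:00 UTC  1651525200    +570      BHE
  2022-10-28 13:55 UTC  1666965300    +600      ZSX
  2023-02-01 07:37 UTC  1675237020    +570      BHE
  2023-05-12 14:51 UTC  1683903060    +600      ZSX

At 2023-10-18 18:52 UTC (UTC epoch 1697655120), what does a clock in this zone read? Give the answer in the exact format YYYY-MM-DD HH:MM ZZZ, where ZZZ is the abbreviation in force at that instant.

2023-10-19 04:52 ZSX

Query: 2023-10-18 18:52 UTC
Rule 4/4 (ZSX, +10:00): 2023-05-12 14:51 UTC ≤ query < +∞
18·60 + 52 + 600 = 1732 min
1732 = 1·1440 + 292; 292 = 4·60 + 52 → 04:52, 2023-10-18 + 1 day = 2023-10-19
→ 2023-10-19 04:52 ZSX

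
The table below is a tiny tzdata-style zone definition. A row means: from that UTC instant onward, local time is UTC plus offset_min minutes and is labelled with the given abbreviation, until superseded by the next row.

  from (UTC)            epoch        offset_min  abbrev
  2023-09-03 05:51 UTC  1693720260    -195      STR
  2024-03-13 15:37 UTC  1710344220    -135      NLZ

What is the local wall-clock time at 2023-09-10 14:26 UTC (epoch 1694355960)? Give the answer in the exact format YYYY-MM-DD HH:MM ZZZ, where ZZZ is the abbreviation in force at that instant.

Query: 2023-09-10 14:26 UTC
Rule 1/2 (STR, -03:15): 2023-09-03 05:51 UTC ≤ query < 2024-03-13 15:37 UTC
14·60 + 26 - 195 = 671 min
671 = 0·1440 + 671; 671 = 11·60 + 11 → 11:11, same day
→ 2023-09-10 11:11 STR

2023-09-10 11:11 STR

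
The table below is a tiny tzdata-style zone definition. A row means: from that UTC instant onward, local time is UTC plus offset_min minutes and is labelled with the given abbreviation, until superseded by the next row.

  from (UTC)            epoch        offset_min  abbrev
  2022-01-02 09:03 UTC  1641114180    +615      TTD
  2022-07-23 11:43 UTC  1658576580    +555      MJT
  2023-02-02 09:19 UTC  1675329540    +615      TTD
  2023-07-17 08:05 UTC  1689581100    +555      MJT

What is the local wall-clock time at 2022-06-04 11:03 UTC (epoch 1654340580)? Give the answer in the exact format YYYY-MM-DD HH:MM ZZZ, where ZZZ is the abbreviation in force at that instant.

2022-06-04 21:18 TTD

Query: 2022-06-04 11:03 UTC
Rule 1/4 (TTD, +10:15): 2022-01-02 09:03 UTC ≤ query < 2022-07-23 11:43 UTC
11·60 + 3 + 615 = 1278 min
1278 = 0·1440 + 1278; 1278 = 21·60 + 18 → 21:18, same day
→ 2022-06-04 21:18 TTD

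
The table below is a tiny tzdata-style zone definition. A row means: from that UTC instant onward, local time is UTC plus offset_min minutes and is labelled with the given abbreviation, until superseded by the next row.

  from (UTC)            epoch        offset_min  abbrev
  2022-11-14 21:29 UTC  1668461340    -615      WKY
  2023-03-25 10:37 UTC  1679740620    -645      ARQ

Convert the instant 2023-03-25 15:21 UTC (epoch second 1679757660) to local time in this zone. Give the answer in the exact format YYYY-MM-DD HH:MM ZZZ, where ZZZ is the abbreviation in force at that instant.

2023-03-25 04:36 ARQ

Query: 2023-03-25 15:21 UTC
Rule 2/2 (ARQ, -10:45): 2023-03-25 10:37 UTC ≤ query < +∞
15·60 + 21 - 645 = 276 min
276 = 0·1440 + 276; 276 = 4·60 + 36 → 04:36, same day
→ 2023-03-25 04:36 ARQ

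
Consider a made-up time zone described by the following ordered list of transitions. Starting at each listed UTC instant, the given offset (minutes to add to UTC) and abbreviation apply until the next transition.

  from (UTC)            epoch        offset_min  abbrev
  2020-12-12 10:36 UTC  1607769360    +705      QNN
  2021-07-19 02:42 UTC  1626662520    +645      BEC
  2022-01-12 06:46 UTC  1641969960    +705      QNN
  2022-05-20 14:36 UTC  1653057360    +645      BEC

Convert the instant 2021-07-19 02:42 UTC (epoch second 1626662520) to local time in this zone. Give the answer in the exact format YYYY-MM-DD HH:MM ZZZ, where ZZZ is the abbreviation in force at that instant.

Query: 2021-07-19 02:42 UTC
Rule 2/4 (BEC, +10:45): 2021-07-19 02:42 UTC ≤ query < 2022-01-12 06:46 UTC
2·60 + 42 + 645 = 807 min
807 = 0·1440 + 807; 807 = 13·60 + 27 → 13:27, same day
→ 2021-07-19 13:27 BEC

2021-07-19 13:27 BEC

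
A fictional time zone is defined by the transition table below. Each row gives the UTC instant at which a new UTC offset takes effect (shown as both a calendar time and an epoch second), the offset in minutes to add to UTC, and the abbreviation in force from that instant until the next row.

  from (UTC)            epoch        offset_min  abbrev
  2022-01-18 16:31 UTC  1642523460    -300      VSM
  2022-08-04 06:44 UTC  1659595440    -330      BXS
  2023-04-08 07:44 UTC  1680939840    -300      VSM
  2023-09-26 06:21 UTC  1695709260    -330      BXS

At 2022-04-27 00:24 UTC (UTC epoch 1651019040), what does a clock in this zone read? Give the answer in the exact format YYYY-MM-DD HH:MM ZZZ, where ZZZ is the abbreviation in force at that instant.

2022-04-26 19:24 VSM

Query: 2022-04-27 00:24 UTC
Rule 1/4 (VSM, -05:00): 2022-01-18 16:31 UTC ≤ query < 2022-08-04 06:44 UTC
0·60 + 24 - 300 = -276 min
-276 = -1·1440 + 1164; 1164 = 19·60 + 24 → 19:24, 2022-04-27 - 1 day = 2022-04-26
→ 2022-04-26 19:24 VSM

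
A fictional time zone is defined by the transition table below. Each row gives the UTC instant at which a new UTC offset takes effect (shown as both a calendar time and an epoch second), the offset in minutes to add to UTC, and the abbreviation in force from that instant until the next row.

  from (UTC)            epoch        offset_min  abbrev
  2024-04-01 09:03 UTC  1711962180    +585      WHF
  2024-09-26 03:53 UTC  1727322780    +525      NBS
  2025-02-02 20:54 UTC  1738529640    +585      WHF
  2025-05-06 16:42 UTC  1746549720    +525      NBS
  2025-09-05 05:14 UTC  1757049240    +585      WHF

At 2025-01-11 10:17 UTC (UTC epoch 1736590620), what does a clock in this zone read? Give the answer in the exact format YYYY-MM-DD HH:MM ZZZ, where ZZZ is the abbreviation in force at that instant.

2025-01-11 19:02 NBS

Query: 2025-01-11 10:17 UTC
Rule 2/5 (NBS, +08:45): 2024-09-26 03:53 UTC ≤ query < 2025-02-02 20:54 UTC
10·60 + 17 + 525 = 1142 min
1142 = 0·1440 + 1142; 1142 = 19·60 + 2 → 19:02, same day
→ 2025-01-11 19:02 NBS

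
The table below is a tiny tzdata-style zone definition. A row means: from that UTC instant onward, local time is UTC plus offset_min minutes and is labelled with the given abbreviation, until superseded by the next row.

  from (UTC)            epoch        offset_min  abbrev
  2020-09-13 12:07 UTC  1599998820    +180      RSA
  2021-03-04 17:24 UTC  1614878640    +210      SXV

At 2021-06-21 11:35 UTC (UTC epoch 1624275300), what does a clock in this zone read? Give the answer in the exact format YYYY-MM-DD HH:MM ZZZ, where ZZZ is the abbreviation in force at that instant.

Query: 2021-06-21 11:35 UTC
Rule 2/2 (SXV, +03:30): 2021-03-04 17:24 UTC ≤ query < +∞
11·60 + 35 + 210 = 905 min
905 = 0·1440 + 905; 905 = 15·60 + 5 → 15:05, same day
→ 2021-06-21 15:05 SXV

2021-06-21 15:05 SXV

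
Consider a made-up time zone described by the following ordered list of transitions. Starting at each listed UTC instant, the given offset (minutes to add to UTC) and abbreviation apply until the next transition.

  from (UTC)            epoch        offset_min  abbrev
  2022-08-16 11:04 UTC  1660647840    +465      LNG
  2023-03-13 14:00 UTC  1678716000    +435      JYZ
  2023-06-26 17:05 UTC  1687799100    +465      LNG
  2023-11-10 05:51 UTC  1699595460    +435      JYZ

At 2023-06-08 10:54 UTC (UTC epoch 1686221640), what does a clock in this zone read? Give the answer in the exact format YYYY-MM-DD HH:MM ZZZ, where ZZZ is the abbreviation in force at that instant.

2023-06-08 18:09 JYZ

Query: 2023-06-08 10:54 UTC
Rule 2/4 (JYZ, +07:15): 2023-03-13 14:00 UTC ≤ query < 2023-06-26 17:05 UTC
10·60 + 54 + 435 = 1089 min
1089 = 0·1440 + 1089; 1089 = 18·60 + 9 → 18:09, same day
→ 2023-06-08 18:09 JYZ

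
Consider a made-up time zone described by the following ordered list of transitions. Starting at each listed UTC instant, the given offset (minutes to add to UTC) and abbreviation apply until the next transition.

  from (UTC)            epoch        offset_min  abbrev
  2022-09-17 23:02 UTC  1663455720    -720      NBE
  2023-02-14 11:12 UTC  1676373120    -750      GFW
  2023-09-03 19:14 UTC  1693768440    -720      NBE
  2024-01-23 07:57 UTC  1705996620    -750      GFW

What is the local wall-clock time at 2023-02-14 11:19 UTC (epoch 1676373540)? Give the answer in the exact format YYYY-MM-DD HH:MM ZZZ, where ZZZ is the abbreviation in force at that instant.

Query: 2023-02-14 11:19 UTC
Rule 2/4 (GFW, -12:30): 2023-02-14 11:12 UTC ≤ query < 2023-09-03 19:14 UTC
11·60 + 19 - 750 = -71 min
-71 = -1·1440 + 1369; 1369 = 22·60 + 49 → 22:49, 2023-02-14 - 1 day = 2023-02-13
→ 2023-02-13 22:49 GFW

2023-02-13 22:49 GFW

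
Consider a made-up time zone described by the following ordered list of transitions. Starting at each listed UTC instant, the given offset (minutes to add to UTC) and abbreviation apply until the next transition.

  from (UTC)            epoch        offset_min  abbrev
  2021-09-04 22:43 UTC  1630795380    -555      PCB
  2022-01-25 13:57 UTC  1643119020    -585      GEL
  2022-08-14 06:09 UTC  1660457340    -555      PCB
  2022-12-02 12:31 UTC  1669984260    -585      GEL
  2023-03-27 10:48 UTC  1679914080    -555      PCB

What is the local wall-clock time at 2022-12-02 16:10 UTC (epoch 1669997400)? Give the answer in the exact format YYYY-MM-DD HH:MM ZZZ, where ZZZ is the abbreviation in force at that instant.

2022-12-02 06:25 GEL

Query: 2022-12-02 16:10 UTC
Rule 4/5 (GEL, -09:45): 2022-12-02 12:31 UTC ≤ query < 2023-03-27 10:48 UTC
16·60 + 10 - 585 = 385 min
385 = 0·1440 + 385; 385 = 6·60 + 25 → 06:25, same day
→ 2022-12-02 06:25 GEL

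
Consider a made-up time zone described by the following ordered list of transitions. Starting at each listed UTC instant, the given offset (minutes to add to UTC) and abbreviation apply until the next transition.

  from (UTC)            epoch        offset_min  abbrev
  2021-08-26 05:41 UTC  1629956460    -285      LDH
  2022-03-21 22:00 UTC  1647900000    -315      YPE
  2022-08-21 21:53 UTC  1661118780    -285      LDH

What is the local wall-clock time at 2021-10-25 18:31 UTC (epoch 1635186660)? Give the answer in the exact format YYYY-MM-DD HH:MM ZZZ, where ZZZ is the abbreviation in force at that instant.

2021-10-25 13:46 LDH

Query: 2021-10-25 18:31 UTC
Rule 1/3 (LDH, -04:45): 2021-08-26 05:41 UTC ≤ query < 2022-03-21 22:00 UTC
18·60 + 31 - 285 = 826 min
826 = 0·1440 + 826; 826 = 13·60 + 46 → 13:46, same day
→ 2021-10-25 13:46 LDH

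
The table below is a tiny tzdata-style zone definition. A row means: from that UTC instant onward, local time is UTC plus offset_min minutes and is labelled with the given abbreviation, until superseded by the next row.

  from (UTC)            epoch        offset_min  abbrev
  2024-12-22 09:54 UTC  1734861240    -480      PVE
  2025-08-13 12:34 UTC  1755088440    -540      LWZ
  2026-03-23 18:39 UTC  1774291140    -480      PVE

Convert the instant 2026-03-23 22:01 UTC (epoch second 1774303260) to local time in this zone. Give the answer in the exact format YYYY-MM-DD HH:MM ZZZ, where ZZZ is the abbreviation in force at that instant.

Query: 2026-03-23 22:01 UTC
Rule 3/3 (PVE, -08:00): 2026-03-23 18:39 UTC ≤ query < +∞
22·60 + 1 - 480 = 841 min
841 = 0·1440 + 841; 841 = 14·60 + 1 → 14:01, same day
→ 2026-03-23 14:01 PVE

2026-03-23 14:01 PVE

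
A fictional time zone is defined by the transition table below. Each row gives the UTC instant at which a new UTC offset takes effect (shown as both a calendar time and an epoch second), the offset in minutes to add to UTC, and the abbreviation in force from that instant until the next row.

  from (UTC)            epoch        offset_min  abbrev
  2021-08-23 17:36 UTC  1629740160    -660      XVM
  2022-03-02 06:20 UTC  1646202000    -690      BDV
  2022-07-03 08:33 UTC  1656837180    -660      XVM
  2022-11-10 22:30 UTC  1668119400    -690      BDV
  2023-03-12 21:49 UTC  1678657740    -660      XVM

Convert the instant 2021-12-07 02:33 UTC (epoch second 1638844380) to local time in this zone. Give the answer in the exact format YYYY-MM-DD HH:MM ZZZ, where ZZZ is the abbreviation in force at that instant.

2021-12-06 15:33 XVM

Query: 2021-12-07 02:33 UTC
Rule 1/5 (XVM, -11:00): 2021-08-23 17:36 UTC ≤ query < 2022-03-02 06:20 UTC
2·60 + 33 - 660 = -507 min
-507 = -1·1440 + 933; 933 = 15·60 + 33 → 15:33, 2021-12-07 - 1 day = 2021-12-06
→ 2021-12-06 15:33 XVM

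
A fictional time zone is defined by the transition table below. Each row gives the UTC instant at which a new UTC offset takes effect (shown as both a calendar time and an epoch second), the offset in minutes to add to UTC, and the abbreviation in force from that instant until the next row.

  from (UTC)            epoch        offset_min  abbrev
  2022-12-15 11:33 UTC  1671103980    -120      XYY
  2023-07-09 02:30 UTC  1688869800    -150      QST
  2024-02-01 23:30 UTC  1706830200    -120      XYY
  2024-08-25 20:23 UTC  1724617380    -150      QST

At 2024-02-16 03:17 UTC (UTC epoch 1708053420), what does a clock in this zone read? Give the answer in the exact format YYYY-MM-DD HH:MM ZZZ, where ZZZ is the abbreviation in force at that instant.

2024-02-16 01:17 XYY

Query: 2024-02-16 03:17 UTC
Rule 3/4 (XYY, -02:00): 2024-02-01 23:30 UTC ≤ query < 2024-08-25 20:23 UTC
3·60 + 17 - 120 = 77 min
77 = 0·1440 + 77; 77 = 1·60 + 17 → 01:17, same day
→ 2024-02-16 01:17 XYY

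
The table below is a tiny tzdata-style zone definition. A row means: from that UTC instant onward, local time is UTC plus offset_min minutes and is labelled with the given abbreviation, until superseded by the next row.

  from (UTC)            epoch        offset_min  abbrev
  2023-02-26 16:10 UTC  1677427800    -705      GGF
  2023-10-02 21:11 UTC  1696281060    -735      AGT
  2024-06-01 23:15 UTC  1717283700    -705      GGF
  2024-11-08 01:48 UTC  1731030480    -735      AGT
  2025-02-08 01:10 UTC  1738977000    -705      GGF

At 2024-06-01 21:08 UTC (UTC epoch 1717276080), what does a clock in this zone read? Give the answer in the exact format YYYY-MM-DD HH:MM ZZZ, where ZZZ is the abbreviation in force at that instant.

Query: 2024-06-01 21:08 UTC
Rule 2/5 (AGT, -12:15): 2023-10-02 21:11 UTC ≤ query < 2024-06-01 23:15 UTC
21·60 + 8 - 735 = 533 min
533 = 0·1440 + 533; 533 = 8·60 + 53 → 08:53, same day
→ 2024-06-01 08:53 AGT

2024-06-01 08:53 AGT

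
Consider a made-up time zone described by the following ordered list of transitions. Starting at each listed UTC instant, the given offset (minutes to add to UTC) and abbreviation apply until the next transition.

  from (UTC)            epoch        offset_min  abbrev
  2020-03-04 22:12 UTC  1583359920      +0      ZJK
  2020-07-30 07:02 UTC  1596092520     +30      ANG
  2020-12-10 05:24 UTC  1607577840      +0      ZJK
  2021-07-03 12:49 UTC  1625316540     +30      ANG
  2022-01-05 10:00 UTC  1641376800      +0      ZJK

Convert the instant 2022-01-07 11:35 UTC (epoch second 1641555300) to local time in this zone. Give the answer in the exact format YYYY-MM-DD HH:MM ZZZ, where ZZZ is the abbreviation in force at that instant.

Query: 2022-01-07 11:35 UTC
Rule 5/5 (ZJK, +00:00): 2022-01-05 10:00 UTC ≤ query < +∞
11·60 + 35 + 0 = 695 min
695 = 0·1440 + 695; 695 = 11·60 + 35 → 11:35, same day
→ 2022-01-07 11:35 ZJK

2022-01-07 11:35 ZJK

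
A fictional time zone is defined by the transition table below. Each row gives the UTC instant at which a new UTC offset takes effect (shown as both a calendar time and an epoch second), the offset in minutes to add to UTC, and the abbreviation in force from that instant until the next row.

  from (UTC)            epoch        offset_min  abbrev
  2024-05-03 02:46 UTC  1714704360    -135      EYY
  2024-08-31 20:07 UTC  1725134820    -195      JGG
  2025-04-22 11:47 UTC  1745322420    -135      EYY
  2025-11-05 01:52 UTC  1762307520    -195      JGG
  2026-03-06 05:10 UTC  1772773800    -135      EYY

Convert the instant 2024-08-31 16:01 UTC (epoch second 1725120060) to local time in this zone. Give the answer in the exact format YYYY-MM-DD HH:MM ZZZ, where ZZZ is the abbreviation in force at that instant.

Query: 2024-08-31 16:01 UTC
Rule 1/5 (EYY, -02:15): 2024-05-03 02:46 UTC ≤ query < 2024-08-31 20:07 UTC
16·60 + 1 - 135 = 826 min
826 = 0·1440 + 826; 826 = 13·60 + 46 → 13:46, same day
→ 2024-08-31 13:46 EYY

2024-08-31 13:46 EYY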